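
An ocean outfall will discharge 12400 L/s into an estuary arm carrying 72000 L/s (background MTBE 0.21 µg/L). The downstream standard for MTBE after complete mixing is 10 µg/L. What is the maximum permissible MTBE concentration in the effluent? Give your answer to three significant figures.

66.8 µg/L

At the limit, (Qr·Cr + Qe·Cₑ)/(Qr + Qe) = 10:
Cₑ = (84400·10 − 72000·0.2100) / 12400 = 66.85 µg/L.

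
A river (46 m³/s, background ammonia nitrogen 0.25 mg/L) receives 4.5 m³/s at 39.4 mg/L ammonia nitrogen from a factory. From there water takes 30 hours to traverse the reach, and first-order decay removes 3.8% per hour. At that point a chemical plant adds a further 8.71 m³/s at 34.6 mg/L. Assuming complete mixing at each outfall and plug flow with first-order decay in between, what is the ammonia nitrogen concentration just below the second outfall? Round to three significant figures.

6.09 mg/L

After mixing, C = (46.00·0.2500 + 4.500·39.40) / 50.50 = 188.8/50.50 = 3.739 mg/L; combined flow 50.50 m³/s.
3.8%/h lost → k = −ln(1 − 0.038) = 0.03874 h⁻¹.
Decay over the reach: 3.739·exp(−kt) = 3.739·0.3128 = 1.169 mg/L.
Second outfall: C = (50.50·1.169 + 8.710·34.60)/59.21 = 6.087 mg/L.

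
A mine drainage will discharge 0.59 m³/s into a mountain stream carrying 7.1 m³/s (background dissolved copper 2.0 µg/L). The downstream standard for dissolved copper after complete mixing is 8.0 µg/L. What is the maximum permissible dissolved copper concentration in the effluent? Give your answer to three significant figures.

At the limit, (Qr·Cr + Qe·Cₑ)/(Qr + Qe) = 8.0:
Cₑ = (7.690·8.0 − 7.100·2.000) / 0.5900 = 80.20 µg/L.

80.2 µg/L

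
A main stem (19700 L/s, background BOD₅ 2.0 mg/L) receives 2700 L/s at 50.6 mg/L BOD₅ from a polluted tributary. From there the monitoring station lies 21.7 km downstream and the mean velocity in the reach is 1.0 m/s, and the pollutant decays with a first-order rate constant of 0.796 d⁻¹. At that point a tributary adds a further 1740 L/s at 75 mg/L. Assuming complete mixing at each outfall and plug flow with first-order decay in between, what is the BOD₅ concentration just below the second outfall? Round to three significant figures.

11.4 mg/L

After mixing, C = (19700·2.000 + 2700·50.60) / 22400 = 176000/22400 = 7.858 mg/L; combined flow 22400 L/s.
Travel time t = 21.7·1000 / 1.0 = 21700 s = 6.028 h.
Applying C = C₀e^(−kt): 7.858 × 0.8188 = 6.434 mg/L.
At the second outfall, C = (22400·6.434 + 1740·75.00) / (22400 + 1740) = 11.38 mg/L.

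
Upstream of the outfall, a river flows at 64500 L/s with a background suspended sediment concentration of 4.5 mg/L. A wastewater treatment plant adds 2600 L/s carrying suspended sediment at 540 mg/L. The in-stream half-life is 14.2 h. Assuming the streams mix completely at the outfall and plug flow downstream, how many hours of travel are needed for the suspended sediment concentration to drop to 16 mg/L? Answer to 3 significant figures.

After mixing, C = (64500·4.500 + 2600·540.0) / 67100 = 1694000/67100 = 25.25 mg/L.
Half-life 14.2 h → k = ln 2 / 14.2 = 0.04881 h⁻¹ = 1.172 d⁻¹.
25.25·exp(−k·t) = 16 → t = ln(25.25/16)/k = 33650 s = 9.346 h.

9.35 h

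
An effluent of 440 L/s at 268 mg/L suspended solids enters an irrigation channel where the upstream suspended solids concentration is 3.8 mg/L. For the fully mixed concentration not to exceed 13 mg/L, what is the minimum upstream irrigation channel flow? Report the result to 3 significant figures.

12200 L/s

Set C_mix = 13: (Q·3.800 + 440.0·268.0) / (Q + 440.0) = 13
→ Q = 440.0·(268.0 − 13)/(13 − 3.800) = 12200 L/s.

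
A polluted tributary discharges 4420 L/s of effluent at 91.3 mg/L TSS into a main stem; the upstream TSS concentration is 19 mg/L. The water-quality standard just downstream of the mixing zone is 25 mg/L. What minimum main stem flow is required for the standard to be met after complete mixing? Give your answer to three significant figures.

Set C_mix = 25: (Q·19.00 + 4420·91.30) / (Q + 4420) = 25
→ Q = 4420·(91.30 − 25)/(25 − 19.00) = 48840 L/s.

48800 L/s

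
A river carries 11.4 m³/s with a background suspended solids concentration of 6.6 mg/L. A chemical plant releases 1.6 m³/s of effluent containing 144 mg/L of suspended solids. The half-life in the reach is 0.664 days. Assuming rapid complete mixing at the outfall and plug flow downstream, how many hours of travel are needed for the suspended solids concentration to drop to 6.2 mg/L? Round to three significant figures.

30.6 h

Mixed concentration C = ΣQC/ΣQ = (11.40·6.600 + 1.600·144.0) / 13.00 = 305.6/13.00 = 23.51 mg/L.
Half-life 0.664 d → k = ln 2 / 0.664 = 1.044 d⁻¹.
23.51·exp(−k·t) = 6.2 → t = ln(23.51/6.2)/k = 110300 s = 30.64 h.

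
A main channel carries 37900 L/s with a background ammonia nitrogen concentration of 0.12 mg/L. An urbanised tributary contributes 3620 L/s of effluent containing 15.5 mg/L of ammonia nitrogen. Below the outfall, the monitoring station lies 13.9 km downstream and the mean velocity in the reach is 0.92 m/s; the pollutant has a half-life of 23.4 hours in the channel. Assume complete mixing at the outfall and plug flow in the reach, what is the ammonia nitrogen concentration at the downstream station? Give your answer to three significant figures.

Conservation of mass: C = (37900·0.1200 + 3620·15.50) / 41520 = 60660/41520 = 1.461 mg/L.
Travel time t = 13.9·1000 / 0.92 = 15110 s = 4.197 h.
Half-life 23.4 h → k = ln 2 / 23.4 = 0.02962 h⁻¹ = 0.7109 d⁻¹.
Applying C = C₀e^(−kt): 1.461 × 0.8831 = 1.290 mg/L.

1.29 mg/L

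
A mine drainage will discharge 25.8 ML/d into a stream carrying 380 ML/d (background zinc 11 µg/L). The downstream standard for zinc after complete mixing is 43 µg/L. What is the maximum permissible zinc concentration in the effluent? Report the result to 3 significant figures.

514 µg/L

At the limit, (Qr·Cr + Qe·Cₑ)/(Qr + Qe) = 43:
Cₑ = (405.8·43 − 380.0·11.00) / 25.80 = 514.3 µg/L.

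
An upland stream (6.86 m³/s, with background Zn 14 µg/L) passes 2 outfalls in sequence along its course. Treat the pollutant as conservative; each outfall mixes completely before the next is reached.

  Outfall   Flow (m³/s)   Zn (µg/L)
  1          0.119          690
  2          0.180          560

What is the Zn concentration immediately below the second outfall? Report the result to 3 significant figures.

Outfall 1: combined Q = 6.979 m³/s; C = (6.860·14.00 + 0.1190·690.0)/6.979 = 25.53 µg/L.
Outfall 2: combined Q = 7.159 m³/s; C = (6.979·25.53 + 0.1800·560.0)/7.159 = 38.96 µg/L.

39.0 µg/L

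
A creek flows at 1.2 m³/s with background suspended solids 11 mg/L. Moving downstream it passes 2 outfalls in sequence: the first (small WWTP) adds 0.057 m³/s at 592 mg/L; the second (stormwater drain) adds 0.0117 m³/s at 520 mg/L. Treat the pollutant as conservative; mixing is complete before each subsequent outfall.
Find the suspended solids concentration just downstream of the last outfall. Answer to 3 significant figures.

41.8 mg/L

After outfall 1: Q = 1.200 + 0.05700 = 1.257 m³/s; C = (1.200·11.00 + 0.05700·592.0)/1.257 = 37.35 mg/L.
After outfall 2: Q = 1.257 + 0.01170 = 1.269 m³/s; C = (1.257·37.35 + 0.01170·520.0)/1.269 = 41.80 mg/L.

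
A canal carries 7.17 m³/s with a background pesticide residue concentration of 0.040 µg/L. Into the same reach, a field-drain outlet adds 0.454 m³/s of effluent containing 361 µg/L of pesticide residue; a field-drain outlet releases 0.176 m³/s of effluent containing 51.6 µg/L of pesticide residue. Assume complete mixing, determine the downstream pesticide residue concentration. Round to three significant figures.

22.2 µg/L

Mass balance: C = (7.170·0.04000 + 0.4540·361.0 + 0.1760·51.60) / 7.800 = 173.3/7.800 = 22.21 µg/L.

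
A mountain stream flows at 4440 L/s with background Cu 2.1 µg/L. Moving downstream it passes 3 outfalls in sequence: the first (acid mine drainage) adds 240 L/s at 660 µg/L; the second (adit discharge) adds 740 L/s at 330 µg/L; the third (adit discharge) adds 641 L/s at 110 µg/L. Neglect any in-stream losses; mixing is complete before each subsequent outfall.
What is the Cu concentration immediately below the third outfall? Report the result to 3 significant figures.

79.6 µg/L

Below outfall 1: Q → 4680 L/s, C = (4440·2.100 + 240.0·660.0)/4680 = 35.84 µg/L.
Below outfall 2: Q → 5420 L/s, C = (4680·35.84 + 740.0·330.0)/5420 = 76.00 µg/L.
Below outfall 3: Q → 6061 L/s, C = (5420·76.00 + 641.0·110.0)/6061 = 79.60 µg/L.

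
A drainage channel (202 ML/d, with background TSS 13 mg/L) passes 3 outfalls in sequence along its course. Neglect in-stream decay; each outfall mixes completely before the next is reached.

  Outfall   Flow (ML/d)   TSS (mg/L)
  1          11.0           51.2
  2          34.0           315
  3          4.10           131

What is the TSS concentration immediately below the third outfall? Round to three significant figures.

Below outfall 1: Q → 213.0 ML/d, C = (202.0·13.00 + 11.00·51.20)/213.0 = 14.97 mg/L.
Below outfall 2: Q → 247.0 ML/d, C = (213.0·14.97 + 34.00·315.0)/247.0 = 56.27 mg/L.
Below outfall 3: Q → 251.1 ML/d, C = (247.0·56.27 + 4.100·131.0)/251.1 = 57.49 mg/L.

57.5 mg/L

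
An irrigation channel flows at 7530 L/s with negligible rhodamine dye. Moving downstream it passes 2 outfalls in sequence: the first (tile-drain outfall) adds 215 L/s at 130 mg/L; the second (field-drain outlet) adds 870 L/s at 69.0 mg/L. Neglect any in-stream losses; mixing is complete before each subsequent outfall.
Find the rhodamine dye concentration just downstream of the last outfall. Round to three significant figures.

10.2 mg/L

Outfall 1: combined Q = 7745 L/s; C = (7530·0 + 215.0·130.0)/7745 = 3.609 mg/L.
Outfall 2: combined Q = 8615 L/s; C = (7745·3.609 + 870.0·69.00)/8615 = 10.21 mg/L.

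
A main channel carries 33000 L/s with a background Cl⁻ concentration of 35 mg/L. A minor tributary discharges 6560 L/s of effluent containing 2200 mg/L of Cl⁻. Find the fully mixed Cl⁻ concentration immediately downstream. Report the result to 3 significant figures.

394 mg/L

Flow-weighted average: C = (33000·35.00 + 6560·2200) / 39560 = 15590000/39560 = 394.0 mg/L.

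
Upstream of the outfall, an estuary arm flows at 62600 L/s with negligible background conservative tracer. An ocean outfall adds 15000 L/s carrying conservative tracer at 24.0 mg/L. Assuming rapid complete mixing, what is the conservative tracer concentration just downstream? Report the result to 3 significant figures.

Mass balance: C = (62600·0 + 15000·24.00) / 77600 = 360000/77600 = 4.639 mg/L.

4.64 mg/L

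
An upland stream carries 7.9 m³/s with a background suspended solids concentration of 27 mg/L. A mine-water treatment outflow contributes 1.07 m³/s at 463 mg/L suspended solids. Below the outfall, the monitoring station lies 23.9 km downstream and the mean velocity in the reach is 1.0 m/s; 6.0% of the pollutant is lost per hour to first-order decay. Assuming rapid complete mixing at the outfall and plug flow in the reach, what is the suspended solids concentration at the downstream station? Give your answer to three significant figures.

Conservation of mass: C = (7.900·27.00 + 1.070·463.0) / 8.970 = 708.7/8.970 = 79.01 mg/L.
Travel time t = 23.9·1000 / 1.0 = 23900 s = 6.639 h.
6.0%/h lost → k = −ln(1 − 0.06) = 0.06188 h⁻¹.
After decay, C = 79.01 × e^(−kt) = 79.01 × 0.6631 = 52.39 mg/L.

52.4 mg/L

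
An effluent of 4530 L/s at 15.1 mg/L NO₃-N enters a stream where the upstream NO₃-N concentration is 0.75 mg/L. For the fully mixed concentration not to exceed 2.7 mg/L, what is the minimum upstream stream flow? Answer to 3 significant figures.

Set C_mix = 2.7: (Q·0.7500 + 4530·15.10) / (Q + 4530) = 2.7
→ Q = 4530·(15.10 − 2.7)/(2.7 − 0.7500) = 28810 L/s.

28800 L/s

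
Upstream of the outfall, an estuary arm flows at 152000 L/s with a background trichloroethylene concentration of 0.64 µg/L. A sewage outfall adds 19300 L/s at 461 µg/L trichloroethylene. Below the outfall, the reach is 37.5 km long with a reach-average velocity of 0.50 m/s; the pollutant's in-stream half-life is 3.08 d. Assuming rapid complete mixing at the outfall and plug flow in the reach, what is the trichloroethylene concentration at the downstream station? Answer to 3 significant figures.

Flow-weighted average: C = (152000·0.6400 + 19300·461.0) / 171300 = 8995000/171300 = 52.51 µg/L.
Travel time t = 37.5·1000 / 0.50 = 75000 s = 20.83 h.
Half-life 3.08 d → k = ln 2 / 3.08 = 0.2250 d⁻¹.
Applying C = C₀e^(−kt): 52.51 × 0.8225 = 43.19 µg/L.

43.2 µg/L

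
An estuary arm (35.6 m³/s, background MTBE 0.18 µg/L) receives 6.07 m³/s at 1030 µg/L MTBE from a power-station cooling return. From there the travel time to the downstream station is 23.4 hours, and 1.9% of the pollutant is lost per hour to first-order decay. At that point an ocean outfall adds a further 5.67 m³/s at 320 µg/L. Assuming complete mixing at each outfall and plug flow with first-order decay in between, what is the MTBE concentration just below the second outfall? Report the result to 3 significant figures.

123 µg/L

Flow-weighted average: C = (35.60·0.1800 + 6.070·1030) / 41.67 = 6259/41.67 = 150.2 µg/L; combined flow 41.67 m³/s.
1.9%/h lost → k = −ln(1 − 0.019) = 0.01918 h⁻¹.
First-order decay: C = 150.2·exp(−k·t) = 150.2·0.6383 = 95.87 µg/L.
At the second outfall, C = (41.67·95.87 + 5.670·320.0) / (41.67 + 5.670) = 122.7 µg/L.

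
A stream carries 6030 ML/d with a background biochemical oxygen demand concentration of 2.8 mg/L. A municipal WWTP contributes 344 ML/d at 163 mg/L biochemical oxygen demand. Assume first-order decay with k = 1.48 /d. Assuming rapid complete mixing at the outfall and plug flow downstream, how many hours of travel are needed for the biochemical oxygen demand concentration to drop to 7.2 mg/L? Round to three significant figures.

7.52 h

Mass balance: C = (6030·2.800 + 344.0·163.0) / 6374 = 72960/6374 = 11.45 mg/L.
11.45·exp(−k·t) = 7.2 → t = ln(11.45/7.2)/k = 27060 s = 7.517 h.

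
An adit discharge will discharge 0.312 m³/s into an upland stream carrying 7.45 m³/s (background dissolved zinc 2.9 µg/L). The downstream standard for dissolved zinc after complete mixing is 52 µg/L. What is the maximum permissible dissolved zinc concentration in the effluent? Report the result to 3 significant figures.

1220 µg/L

At the limit, (Qr·Cr + Qe·Cₑ)/(Qr + Qe) = 52:
Cₑ = (7.762·52 − 7.450·2.900) / 0.3120 = 1224 µg/L.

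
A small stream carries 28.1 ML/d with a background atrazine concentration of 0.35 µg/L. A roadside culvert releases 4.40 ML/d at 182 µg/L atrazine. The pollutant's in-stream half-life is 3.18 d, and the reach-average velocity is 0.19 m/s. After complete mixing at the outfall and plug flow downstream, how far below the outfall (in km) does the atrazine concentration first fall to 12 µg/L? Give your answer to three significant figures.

55.1 km

Conservation of mass: C = (28.10·0.3500 + 4.400·182.0) / 32.50 = 810.6/32.50 = 24.94 µg/L.
Half-life 3.18 d → k = ln 2 / 3.18 = 0.2180 d⁻¹.
Set 24.94·exp(−k·t) = 12 → t = ln(24.94/12)/k = 290000 s = 80.56 h.
Distance = v·t = 0.19·290000 = 55100 m = 55.10 km.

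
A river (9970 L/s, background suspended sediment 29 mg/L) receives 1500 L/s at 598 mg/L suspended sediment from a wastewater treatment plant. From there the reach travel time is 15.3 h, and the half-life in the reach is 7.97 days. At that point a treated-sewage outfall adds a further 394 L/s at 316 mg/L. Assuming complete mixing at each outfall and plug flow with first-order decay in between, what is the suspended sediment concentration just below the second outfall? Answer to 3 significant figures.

105 mg/L

Conservation of mass: C = (9970·29.00 + 1500·598.0) / 11470 = 1186000/11470 = 103.4 mg/L; combined flow 11470 L/s.
Half-life 7.97 d → k = ln 2 / 7.97 = 0.08697 d⁻¹.
Decay over the reach: 103.4·exp(−kt) = 103.4·0.9461 = 97.83 mg/L.
At the second outfall, C = (11470·97.83 + 394.0·316.0) / (11470 + 394.0) = 105.1 mg/L.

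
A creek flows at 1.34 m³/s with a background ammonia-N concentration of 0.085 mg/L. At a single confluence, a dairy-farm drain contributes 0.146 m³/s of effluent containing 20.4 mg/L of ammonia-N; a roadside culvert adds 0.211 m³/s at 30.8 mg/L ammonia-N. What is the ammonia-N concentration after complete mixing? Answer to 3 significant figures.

5.65 mg/L

After mixing, C = (1.340·0.08500 + 0.1460·20.40 + 0.2110·30.80) / 1.697 = 9.591/1.697 = 5.652 mg/L.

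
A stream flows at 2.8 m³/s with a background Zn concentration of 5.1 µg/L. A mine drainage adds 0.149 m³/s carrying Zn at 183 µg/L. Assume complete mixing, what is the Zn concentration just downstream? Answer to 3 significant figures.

14.1 µg/L

Flow-weighted average: C = (2.800·5.100 + 0.1490·183.0) / 2.949 = 41.55/2.949 = 14.09 µg/L.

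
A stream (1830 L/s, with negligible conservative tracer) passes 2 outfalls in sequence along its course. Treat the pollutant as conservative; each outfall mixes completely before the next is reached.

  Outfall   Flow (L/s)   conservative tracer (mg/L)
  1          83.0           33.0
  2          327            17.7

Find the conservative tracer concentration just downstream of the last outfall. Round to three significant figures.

3.81 mg/L

Outfall 1: combined Q = 1913 L/s; C = (1830·0 + 83.00·33.00)/1913 = 1.432 mg/L.
Outfall 2: combined Q = 2240 L/s; C = (1913·1.432 + 327.0·17.70)/2240 = 3.807 mg/L.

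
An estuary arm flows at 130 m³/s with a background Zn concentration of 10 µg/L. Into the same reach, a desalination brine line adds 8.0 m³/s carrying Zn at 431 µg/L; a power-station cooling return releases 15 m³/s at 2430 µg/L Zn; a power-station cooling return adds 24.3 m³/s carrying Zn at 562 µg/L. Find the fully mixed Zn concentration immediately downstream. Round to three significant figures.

Flow-weighted average: C = (130.0·10.00 + 8.000·431.0 + 15.00·2430 + 24.30·562.0) / 177.3 = 54850/177.3 = 309.4 µg/L.

309 µg/L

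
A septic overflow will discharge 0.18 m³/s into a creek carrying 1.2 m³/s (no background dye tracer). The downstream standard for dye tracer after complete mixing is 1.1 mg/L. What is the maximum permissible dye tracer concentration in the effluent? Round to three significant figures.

At the limit, (Qr·Cr + Qe·Cₑ)/(Qr + Qe) = 1.1:
Cₑ = (1.380·1.1 − 1.200·0) / 0.1800 = 8.433 mg/L.

8.43 mg/L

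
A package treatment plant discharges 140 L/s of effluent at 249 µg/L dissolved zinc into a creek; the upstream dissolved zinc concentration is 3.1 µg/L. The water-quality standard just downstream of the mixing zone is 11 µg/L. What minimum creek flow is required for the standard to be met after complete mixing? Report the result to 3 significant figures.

Set C_mix = 11: (Q·3.100 + 140.0·249.0) / (Q + 140.0) = 11
→ Q = 140.0·(249.0 − 11)/(11 − 3.100) = 4218 L/s.

4220 L/s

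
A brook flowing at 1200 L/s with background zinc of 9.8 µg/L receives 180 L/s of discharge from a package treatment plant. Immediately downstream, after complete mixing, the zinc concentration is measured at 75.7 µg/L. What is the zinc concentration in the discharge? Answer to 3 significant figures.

515 µg/L

Mass balance: 1200·9.800 + 180.0·Cₑ = 1380·75.70
→ Cₑ = (1380·75.70 − 1200·9.800) / 180.0 = 515.0 µg/L.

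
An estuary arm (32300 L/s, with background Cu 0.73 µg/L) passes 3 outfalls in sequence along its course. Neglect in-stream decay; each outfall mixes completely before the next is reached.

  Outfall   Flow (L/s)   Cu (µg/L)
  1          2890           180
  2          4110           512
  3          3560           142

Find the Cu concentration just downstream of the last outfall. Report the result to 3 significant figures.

73.6 µg/L

Below outfall 1: Q → 35190 L/s, C = (32300·0.7300 + 2890·180.0)/35190 = 15.45 µg/L.
Below outfall 2: Q → 39300 L/s, C = (35190·15.45 + 4110·512.0)/39300 = 67.38 µg/L.
Below outfall 3: Q → 42860 L/s, C = (39300·67.38 + 3560·142.0)/42860 = 73.58 µg/L.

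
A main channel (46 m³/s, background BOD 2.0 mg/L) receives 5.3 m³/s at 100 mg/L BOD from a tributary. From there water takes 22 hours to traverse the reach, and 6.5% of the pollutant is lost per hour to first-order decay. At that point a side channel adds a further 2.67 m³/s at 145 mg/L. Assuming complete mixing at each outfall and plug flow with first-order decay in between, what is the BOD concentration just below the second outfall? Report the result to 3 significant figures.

9.80 mg/L

After mixing, C = (46.00·2.000 + 5.300·100.0) / 51.30 = 622.0/51.30 = 12.12 mg/L; combined flow 51.30 m³/s.
6.5%/h lost → k = −ln(1 − 0.065) = 0.06721 h⁻¹.
Decay over the reach: 12.12·exp(−kt) = 12.12·0.2280 = 2.764 mg/L.
Second outfall: C = (51.30·2.764 + 2.670·145.0)/53.97 = 9.801 mg/L.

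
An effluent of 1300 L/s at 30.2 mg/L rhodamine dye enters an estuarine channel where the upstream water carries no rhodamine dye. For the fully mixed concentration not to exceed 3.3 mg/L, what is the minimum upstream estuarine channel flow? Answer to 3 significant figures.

Set C_mix = 3.3: (Q·0 + 1300·30.20) / (Q + 1300) = 3.3
→ Q = 1300·(30.20 − 3.3)/(3.3 − 0) = 10600 L/s.

10600 L/s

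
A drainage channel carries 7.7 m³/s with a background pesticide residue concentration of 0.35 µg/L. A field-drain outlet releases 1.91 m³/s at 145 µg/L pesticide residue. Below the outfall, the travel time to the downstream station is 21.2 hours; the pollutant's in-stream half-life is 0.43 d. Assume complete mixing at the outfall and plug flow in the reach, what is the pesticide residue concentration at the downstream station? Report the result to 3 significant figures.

Conservation of mass: C = (7.700·0.3500 + 1.910·145.0) / 9.610 = 279.6/9.610 = 29.10 µg/L.
Half-life 0.43 d → k = ln 2 / 0.43 = 1.612 d⁻¹.
Decay over the reach: 29.10·exp(−kt) = 29.10·0.2408 = 7.006 µg/L.

7.01 µg/L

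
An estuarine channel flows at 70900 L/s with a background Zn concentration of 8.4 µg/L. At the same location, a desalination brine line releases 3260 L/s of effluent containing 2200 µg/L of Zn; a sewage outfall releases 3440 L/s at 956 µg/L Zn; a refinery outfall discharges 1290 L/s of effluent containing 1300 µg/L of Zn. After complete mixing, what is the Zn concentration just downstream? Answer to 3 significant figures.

After mixing, C = (70900·8.400 + 3260·2200 + 3440·956.0 + 1290·1300) / 78890 = 12730000/78890 = 161.4 µg/L.

161 µg/L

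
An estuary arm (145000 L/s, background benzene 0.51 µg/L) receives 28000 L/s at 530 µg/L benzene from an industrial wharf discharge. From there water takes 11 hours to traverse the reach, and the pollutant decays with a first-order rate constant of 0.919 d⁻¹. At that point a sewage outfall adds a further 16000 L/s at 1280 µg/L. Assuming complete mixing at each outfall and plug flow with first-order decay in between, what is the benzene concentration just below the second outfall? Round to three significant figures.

160 µg/L

After mixing, C = (145000·0.5100 + 28000·530.0) / 173000 = 14910000/173000 = 86.21 µg/L; combined flow 173000 L/s.
First-order decay: C = 86.21·exp(−k·t) = 86.21·0.6563 = 56.57 µg/L.
Second outfall: C = (173000·56.57 + 16000·1280)/189000 = 160.1 µg/L.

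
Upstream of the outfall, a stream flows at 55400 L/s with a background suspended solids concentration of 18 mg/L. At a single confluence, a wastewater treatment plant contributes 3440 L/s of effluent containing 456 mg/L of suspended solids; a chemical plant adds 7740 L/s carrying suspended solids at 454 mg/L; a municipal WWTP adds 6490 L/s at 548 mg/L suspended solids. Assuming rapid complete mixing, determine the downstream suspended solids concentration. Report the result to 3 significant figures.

132 mg/L

Conservation of mass: C = (55400·18.00 + 3440·456.0 + 7740·454.0 + 6490·548.0) / 73070 = 9636000/73070 = 131.9 mg/L.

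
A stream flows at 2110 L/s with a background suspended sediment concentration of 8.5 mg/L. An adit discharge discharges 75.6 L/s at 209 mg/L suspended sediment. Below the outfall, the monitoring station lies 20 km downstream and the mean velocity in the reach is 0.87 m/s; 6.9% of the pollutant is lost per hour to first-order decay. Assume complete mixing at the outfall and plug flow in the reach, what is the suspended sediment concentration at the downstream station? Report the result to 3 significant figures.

Mass balance: C = (2110·8.500 + 75.60·209.0) / 2186 = 33740/2186 = 15.44 mg/L.
Travel time t = 20·1000 / 0.87 = 22990 s = 6.386 h.
6.9%/h lost → k = −ln(1 − 0.069) = 0.07150 h⁻¹.
Decay over the reach: 15.44·exp(−kt) = 15.44·0.6335 = 9.778 mg/L.

9.78 mg/L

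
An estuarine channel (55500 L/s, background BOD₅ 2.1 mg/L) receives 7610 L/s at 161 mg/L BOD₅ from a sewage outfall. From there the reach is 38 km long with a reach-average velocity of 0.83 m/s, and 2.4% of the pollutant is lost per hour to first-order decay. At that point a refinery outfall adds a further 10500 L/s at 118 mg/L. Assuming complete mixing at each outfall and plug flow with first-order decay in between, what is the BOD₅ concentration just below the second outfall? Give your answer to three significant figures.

30.2 mg/L

Mixed concentration C = ΣQC/ΣQ = (55500·2.100 + 7610·161.0) / 63110 = 1342000/63110 = 21.26 mg/L; combined flow 63110 L/s.
Travel time t = 38·1000 / 0.83 = 45780 s = 12.72 h.
2.4%/h lost → k = −ln(1 − 0.024) = 0.02429 h⁻¹.
Decay over the reach: 21.26·exp(−kt) = 21.26·0.7342 = 15.61 mg/L.
At the second outfall, C = (63110·15.61 + 10500·118.0) / (63110 + 10500) = 30.22 mg/L.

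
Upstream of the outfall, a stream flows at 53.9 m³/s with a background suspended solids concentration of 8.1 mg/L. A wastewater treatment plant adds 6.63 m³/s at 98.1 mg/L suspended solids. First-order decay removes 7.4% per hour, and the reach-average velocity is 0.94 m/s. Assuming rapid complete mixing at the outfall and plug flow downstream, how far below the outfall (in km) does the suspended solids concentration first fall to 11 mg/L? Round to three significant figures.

21.6 km

Mass balance: C = (53.90·8.100 + 6.630·98.10) / 60.53 = 1087/60.53 = 17.96 mg/L.
7.4%/h lost → k = −ln(1 − 0.074) = 0.07688 h⁻¹.
Set 17.96·exp(−k·t) = 11 → t = ln(17.96/11)/k = 22950 s = 6.375 h.
Distance = v·t = 0.94·22950 = 21570 m = 21.57 km.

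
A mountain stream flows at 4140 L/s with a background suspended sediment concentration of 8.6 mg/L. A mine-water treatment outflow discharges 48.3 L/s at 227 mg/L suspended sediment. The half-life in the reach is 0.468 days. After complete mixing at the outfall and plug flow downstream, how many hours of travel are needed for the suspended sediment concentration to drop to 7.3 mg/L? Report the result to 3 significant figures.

Mass balance: C = (4140·8.600 + 48.30·227.0) / 4188 = 46570/4188 = 11.12 mg/L.
Half-life 0.468 d → k = ln 2 / 0.468 = 1.481 d⁻¹.
11.12·exp(−k·t) = 7.3 → t = ln(11.12/7.3)/k = 24540 s = 6.818 h.

6.82 h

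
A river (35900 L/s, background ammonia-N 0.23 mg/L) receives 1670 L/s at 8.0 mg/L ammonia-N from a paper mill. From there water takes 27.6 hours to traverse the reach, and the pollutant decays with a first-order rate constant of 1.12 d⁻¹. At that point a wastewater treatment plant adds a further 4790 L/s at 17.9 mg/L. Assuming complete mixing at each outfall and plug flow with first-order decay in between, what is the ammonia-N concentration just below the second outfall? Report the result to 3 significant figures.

2.16 mg/L

After mixing, C = (35900·0.2300 + 1670·8.000) / 37570 = 21620/37570 = 0.5754 mg/L; combined flow 37570 L/s.
First-order decay: C = 0.5754·exp(−k·t) = 0.5754·0.2758 = 0.1587 mg/L.
Second outfall: C = (37570·0.1587 + 4790·17.90)/42360 = 2.165 mg/L.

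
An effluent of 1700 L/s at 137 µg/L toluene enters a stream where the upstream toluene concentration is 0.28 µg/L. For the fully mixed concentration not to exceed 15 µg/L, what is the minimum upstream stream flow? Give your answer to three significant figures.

14100 L/s

Set C_mix = 15: (Q·0.2800 + 1700·137.0) / (Q + 1700) = 15
→ Q = 1700·(137.0 − 15)/(15 − 0.2800) = 14090 L/s.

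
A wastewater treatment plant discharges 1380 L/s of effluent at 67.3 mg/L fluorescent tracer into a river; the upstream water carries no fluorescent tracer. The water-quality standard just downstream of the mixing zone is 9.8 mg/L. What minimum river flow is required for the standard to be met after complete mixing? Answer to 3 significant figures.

8100 L/s

Set C_mix = 9.8: (Q·0 + 1380·67.30) / (Q + 1380) = 9.8
→ Q = 1380·(67.30 − 9.8)/(9.8 − 0) = 8097 L/s.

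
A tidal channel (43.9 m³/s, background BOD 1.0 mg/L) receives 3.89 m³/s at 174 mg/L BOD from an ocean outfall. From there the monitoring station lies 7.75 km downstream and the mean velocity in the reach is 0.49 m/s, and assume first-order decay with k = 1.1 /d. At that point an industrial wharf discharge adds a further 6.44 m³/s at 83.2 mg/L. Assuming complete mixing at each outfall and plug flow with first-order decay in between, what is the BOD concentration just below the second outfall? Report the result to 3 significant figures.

Flow-weighted average: C = (43.90·1.000 + 3.890·174.0) / 47.79 = 720.8/47.79 = 15.08 mg/L; combined flow 47.79 m³/s.
Travel time t = 7.75·1000 / 0.49 = 15820 s = 4.393 h.
Decay over the reach: 15.08·exp(−kt) = 15.08·0.8176 = 12.33 mg/L.
At the second outfall, C = (47.79·12.33 + 6.440·83.20) / (47.79 + 6.440) = 20.75 mg/L.

20.7 mg/L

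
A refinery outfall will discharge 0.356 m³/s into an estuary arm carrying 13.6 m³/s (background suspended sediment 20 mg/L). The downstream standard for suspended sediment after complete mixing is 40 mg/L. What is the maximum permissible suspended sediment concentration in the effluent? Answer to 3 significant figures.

At the limit, (Qr·Cr + Qe·Cₑ)/(Qr + Qe) = 40:
Cₑ = (13.96·40 − 13.60·20.00) / 0.3560 = 804.0 mg/L.

804 mg/L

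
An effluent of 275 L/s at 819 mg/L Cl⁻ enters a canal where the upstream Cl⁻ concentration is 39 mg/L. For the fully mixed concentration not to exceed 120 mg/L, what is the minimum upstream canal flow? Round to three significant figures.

2370 L/s

Set C_mix = 120: (Q·39.00 + 275.0·819.0) / (Q + 275.0) = 120
→ Q = 275.0·(819.0 − 120)/(120 − 39.00) = 2373 L/s.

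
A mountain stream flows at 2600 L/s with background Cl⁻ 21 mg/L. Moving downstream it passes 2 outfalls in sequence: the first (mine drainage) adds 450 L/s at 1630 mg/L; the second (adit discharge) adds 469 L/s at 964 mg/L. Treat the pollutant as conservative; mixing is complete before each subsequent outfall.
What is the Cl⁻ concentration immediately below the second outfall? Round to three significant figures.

352 mg/L

After outfall 1: Q = 2600 + 450.0 = 3050 L/s; C = (2600·21.00 + 450.0·1630)/3050 = 258.4 mg/L.
After outfall 2: Q = 3050 + 469.0 = 3519 L/s; C = (3050·258.4 + 469.0·964.0)/3519 = 352.4 mg/L.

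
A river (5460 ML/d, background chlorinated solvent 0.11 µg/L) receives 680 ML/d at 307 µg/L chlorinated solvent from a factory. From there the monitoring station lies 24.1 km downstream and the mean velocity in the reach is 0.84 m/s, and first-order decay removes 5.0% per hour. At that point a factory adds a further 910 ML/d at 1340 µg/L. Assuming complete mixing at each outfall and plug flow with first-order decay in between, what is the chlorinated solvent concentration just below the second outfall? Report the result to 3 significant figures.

After mixing, C = (5460·0.1100 + 680.0·307.0) / 6140 = 209400/6140 = 34.10 µg/L; combined flow 6140 ML/d.
Travel time t = 24.1·1000 / 0.84 = 28690 s = 7.970 h.
5.0%/h lost → k = −ln(1 − 0.05) = 0.05129 h⁻¹.
First-order decay: C = 34.10·exp(−k·t) = 34.10·0.6645 = 22.66 µg/L.
At the second outfall, C = (6140·22.66 + 910.0·1340) / (6140 + 910.0) = 192.7 µg/L.

193 µg/L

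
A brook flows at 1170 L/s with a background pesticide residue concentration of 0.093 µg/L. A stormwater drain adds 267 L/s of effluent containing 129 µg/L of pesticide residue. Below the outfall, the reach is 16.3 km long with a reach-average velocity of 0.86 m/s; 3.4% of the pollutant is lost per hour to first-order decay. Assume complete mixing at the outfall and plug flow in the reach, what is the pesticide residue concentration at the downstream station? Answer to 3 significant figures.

Mass balance: C = (1170·0.09300 + 267.0·129.0) / 1437 = 34550/1437 = 24.04 µg/L.
Travel time t = 16.3·1000 / 0.86 = 18950 s = 5.265 h.
3.4%/h lost → k = −ln(1 − 0.034) = 0.03459 h⁻¹.
Applying C = C₀e^(−kt): 24.04 × 0.8335 = 20.04 µg/L.

20.0 µg/L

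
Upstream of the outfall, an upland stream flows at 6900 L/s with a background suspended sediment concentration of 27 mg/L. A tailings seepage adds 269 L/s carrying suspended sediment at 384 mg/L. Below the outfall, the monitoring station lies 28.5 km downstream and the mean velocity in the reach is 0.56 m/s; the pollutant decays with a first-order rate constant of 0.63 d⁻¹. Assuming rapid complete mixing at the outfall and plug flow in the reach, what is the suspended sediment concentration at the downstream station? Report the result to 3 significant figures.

27.9 mg/L

After mixing, C = (6900·27.00 + 269.0·384.0) / 7169 = 289600/7169 = 40.40 mg/L.
Travel time t = 28.5·1000 / 0.56 = 50890 s = 14.14 h.
After decay, C = 40.40 × e^(−kt) = 40.40 × 0.6900 = 27.87 mg/L.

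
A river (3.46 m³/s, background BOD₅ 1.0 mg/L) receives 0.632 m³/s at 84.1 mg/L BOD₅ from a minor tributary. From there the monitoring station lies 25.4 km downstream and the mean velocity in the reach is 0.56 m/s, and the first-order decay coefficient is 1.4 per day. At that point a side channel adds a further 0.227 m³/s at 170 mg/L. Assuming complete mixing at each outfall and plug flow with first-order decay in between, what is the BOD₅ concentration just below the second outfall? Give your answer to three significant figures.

Conservation of mass: C = (3.460·1.000 + 0.6320·84.10) / 4.092 = 56.61/4.092 = 13.83 mg/L; combined flow 4.092 m³/s.
Travel time t = 25.4·1000 / 0.56 = 45360 s = 12.60 h.
Decay over the reach: 13.83·exp(−kt) = 13.83·0.4795 = 6.634 mg/L.
Second outfall: C = (4.092·6.634 + 0.2270·170.0)/4.319 = 15.22 mg/L.

15.2 mg/L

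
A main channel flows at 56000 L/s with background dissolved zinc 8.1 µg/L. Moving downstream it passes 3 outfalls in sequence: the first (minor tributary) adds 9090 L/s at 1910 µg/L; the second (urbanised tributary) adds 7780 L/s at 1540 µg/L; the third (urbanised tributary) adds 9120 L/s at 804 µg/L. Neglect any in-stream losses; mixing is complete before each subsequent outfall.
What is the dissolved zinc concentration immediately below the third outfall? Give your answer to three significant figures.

After outfall 1: Q = 56000 + 9090 = 65090 L/s; C = (56000·8.100 + 9090·1910)/65090 = 273.7 µg/L.
After outfall 2: Q = 65090 + 7780 = 72870 L/s; C = (65090·273.7 + 7780·1540)/72870 = 408.9 µg/L.
After outfall 3: Q = 72870 + 9120 = 81990 L/s; C = (72870·408.9 + 9120·804.0)/81990 = 452.9 µg/L.

453 µg/L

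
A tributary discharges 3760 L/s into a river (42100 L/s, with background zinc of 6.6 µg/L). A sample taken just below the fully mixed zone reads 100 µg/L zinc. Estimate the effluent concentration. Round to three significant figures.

1150 µg/L

Mass balance: 42100·6.600 + 3760·Cₑ = 45860·100.0
→ Cₑ = (45860·100.0 − 42100·6.600) / 3760 = 1146 µg/L.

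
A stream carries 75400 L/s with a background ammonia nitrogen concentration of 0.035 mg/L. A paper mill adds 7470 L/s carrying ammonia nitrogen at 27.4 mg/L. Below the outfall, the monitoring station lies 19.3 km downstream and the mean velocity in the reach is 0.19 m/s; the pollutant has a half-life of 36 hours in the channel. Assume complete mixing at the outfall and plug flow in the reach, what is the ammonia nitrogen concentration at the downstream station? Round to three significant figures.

Mass balance: C = (75400·0.03500 + 7470·27.40) / 82870 = 207300/82870 = 2.502 mg/L.
Travel time t = 19.3·1000 / 0.19 = 101600 s = 28.22 h.
Half-life 36 h → k = ln 2 / 36 = 0.01925 h⁻¹ = 0.4621 d⁻¹.
Applying C = C₀e^(−kt): 2.502 × 0.5808 = 1.453 mg/L.

1.45 mg/L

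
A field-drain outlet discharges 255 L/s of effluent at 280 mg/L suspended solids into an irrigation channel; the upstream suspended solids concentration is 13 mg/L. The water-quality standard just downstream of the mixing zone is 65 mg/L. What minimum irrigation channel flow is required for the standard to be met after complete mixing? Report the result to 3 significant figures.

Set C_mix = 65: (Q·13.00 + 255.0·280.0) / (Q + 255.0) = 65
→ Q = 255.0·(280.0 − 65)/(65 − 13.00) = 1054 L/s.

1050 L/s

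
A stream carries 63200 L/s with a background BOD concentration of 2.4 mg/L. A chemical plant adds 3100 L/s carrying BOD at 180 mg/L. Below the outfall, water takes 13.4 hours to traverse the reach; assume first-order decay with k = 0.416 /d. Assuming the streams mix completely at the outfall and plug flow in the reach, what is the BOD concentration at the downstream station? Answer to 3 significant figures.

8.49 mg/L

Mass balance: C = (63200·2.400 + 3100·180.0) / 66300 = 709700/66300 = 10.70 mg/L.
Decay over the reach: 10.70·exp(−kt) = 10.70·0.7927 = 8.485 mg/L.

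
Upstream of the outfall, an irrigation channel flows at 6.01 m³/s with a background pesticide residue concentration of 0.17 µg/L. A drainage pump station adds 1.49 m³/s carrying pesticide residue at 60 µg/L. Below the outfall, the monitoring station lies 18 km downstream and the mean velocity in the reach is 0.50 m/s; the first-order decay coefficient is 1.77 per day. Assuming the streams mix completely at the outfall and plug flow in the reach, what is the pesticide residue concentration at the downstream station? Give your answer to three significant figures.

Flow-weighted average: C = (6.010·0.1700 + 1.490·60.00) / 7.500 = 90.42/7.500 = 12.06 µg/L.
Travel time t = 18·1000 / 0.50 = 36000 s = 10.00 h.
Applying C = C₀e^(−kt): 12.06 × 0.4783 = 5.767 µg/L.

5.77 µg/L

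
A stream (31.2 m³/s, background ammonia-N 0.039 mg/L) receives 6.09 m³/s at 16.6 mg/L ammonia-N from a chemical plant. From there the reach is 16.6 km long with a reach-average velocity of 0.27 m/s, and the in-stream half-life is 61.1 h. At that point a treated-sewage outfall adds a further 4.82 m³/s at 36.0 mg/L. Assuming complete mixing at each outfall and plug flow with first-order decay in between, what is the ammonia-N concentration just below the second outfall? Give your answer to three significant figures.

Flow-weighted average: C = (31.20·0.03900 + 6.090·16.60) / 37.29 = 102.3/37.29 = 2.744 mg/L; combined flow 37.29 m³/s.
Travel time t = 16.6·1000 / 0.27 = 61480 s = 17.08 h.
Half-life 61.1 h → k = ln 2 / 61.1 = 0.01134 h⁻¹ = 0.2723 d⁻¹.
Decay over the reach: 2.744·exp(−kt) = 2.744·0.8239 = 2.260 mg/L.
Second outfall: C = (37.29·2.260 + 4.820·36.00)/42.11 = 6.122 mg/L.

6.12 mg/L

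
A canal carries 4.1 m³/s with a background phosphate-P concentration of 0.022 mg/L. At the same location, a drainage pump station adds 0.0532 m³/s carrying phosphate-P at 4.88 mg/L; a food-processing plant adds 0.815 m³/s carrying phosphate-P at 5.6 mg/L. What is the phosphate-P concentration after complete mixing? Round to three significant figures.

Mixed concentration C = ΣQC/ΣQ = (4.100·0.02200 + 0.05320·4.880 + 0.8150·5.600) / 4.968 = 4.914/4.968 = 0.9891 mg/L.

0.989 mg/L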